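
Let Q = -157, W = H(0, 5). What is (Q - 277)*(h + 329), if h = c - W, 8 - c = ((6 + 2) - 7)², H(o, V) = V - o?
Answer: -143654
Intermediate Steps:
W = 5 (W = 5 - 1*0 = 5 + 0 = 5)
c = 7 (c = 8 - ((6 + 2) - 7)² = 8 - (8 - 7)² = 8 - 1*1² = 8 - 1*1 = 8 - 1 = 7)
h = 2 (h = 7 - 1*5 = 7 - 5 = 2)
(Q - 277)*(h + 329) = (-157 - 277)*(2 + 329) = -434*331 = -143654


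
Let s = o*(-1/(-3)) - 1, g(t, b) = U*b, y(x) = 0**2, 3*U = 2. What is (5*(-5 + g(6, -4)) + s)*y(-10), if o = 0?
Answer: 0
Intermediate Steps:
U = 2/3 (U = (1/3)*2 = 2/3 ≈ 0.66667)
y(x) = 0
g(t, b) = 2*b/3
s = -1 (s = 0*(-1/(-3)) - 1 = 0*(-1*(-1/3)) - 1 = 0*(1/3) - 1 = 0 - 1 = -1)
(5*(-5 + g(6, -4)) + s)*y(-10) = (5*(-5 + (2/3)*(-4)) - 1)*0 = (5*(-5 - 8/3) - 1)*0 = (5*(-23/3) - 1)*0 = (-115/3 - 1)*0 = -118/3*0 = 0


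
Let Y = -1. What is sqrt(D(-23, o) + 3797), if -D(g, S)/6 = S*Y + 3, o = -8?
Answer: sqrt(3731) ≈ 61.082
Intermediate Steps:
D(g, S) = -18 + 6*S (D(g, S) = -6*(S*(-1) + 3) = -6*(-S + 3) = -6*(3 - S) = -18 + 6*S)
sqrt(D(-23, o) + 3797) = sqrt((-18 + 6*(-8)) + 3797) = sqrt((-18 - 48) + 3797) = sqrt(-66 + 3797) = sqrt(3731)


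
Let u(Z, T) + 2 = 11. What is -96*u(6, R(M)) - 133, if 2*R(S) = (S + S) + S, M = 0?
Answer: -997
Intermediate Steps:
R(S) = 3*S/2 (R(S) = ((S + S) + S)/2 = (2*S + S)/2 = (3*S)/2 = 3*S/2)
u(Z, T) = 9 (u(Z, T) = -2 + 11 = 9)
-96*u(6, R(M)) - 133 = -96*9 - 133 = -864 - 133 = -997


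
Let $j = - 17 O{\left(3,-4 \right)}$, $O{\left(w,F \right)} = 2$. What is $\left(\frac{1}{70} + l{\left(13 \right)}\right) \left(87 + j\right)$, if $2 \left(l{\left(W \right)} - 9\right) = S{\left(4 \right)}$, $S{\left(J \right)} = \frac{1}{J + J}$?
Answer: $\frac{269399}{560} \approx 481.07$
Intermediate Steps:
$S{\left(J \right)} = \frac{1}{2 J}$
$l{\left(W \right)} = \frac{145}{16}$ ($l{\left(W \right)} = 9 + \frac{\frac{1}{2} \cdot \frac{1}{4}}{2} = 9 + \frac{1}{2} \cdot \frac{1}{8} = 9 + \frac{1}{16} = \frac{145}{16}$)
$j = -34$ ($j = \left(-17\right) 2 = -34$)
$\left(\frac{1}{70} + l{\left(13 \right)}\right) \left(87 + j\right) = \left(\frac{1}{70} + \frac{145}{16}\right) \left(87 - 34\right) = \left(\frac{1}{70} + \frac{145}{16}\right) 53 = \frac{5083}{560} \cdot 53 = \frac{269399}{560}$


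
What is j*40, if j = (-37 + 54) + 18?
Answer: 1400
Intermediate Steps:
j = 35 (j = 17 + 18 = 35)
j*40 = 35*40 = 1400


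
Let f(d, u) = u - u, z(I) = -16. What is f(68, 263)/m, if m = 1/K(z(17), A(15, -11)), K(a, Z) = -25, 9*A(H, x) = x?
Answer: 0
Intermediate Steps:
A(H, x) = x/9
f(d, u) = 0
m = -1/25 (m = 1/(-25) = -1/25 ≈ -0.040000)
f(68, 263)/m = 0/(-1/25) = 0*(-25) = 0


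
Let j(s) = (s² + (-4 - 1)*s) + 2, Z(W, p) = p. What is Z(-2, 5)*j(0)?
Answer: 10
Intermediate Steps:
j(s) = 2 + s² - 5*s (j(s) = (s² - 5*s) + 2 = 2 + s² - 5*s)
Z(-2, 5)*j(0) = 5*(2 + 0² - 5*0) = 5*(2 + 0 + 0) = 5*2 = 10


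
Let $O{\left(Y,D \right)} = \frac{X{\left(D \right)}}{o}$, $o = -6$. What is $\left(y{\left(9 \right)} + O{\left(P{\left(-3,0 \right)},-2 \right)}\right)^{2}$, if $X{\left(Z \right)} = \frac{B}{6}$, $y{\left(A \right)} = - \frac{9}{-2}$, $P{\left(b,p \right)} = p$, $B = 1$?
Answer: $\frac{25921}{1296} \approx 20.001$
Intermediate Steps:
$y{\left(A \right)} = \frac{9}{2}$ ($y{\left(A \right)} = \left(-9\right) \left(- \frac{1}{2}\right) = \frac{9}{2}$)
$X{\left(Z \right)} = \frac{1}{6}$ ($X{\left(Z \right)} = 1 \cdot \frac{1}{6} = \frac{1}{6}$)
$O{\left(Y,D \right)} = - \frac{1}{36}$ ($O{\left(Y,D \right)} = \frac{1}{6 \left(-6\right)} = \frac{1}{6} \left(- \frac{1}{6}\right) = - \frac{1}{36}$)
$\left(y{\left(9 \right)} + O{\left(P{\left(-3,0 \right)},-2 \right)}\right)^{2} = \left(\frac{9}{2} - \frac{1}{36}\right)^{2} = \left(\frac{161}{36}\right)^{2} = \frac{25921}{1296}$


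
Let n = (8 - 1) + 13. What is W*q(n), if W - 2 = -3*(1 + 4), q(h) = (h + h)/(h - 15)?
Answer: -104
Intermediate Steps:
n = 20 (n = 7 + 13 = 20)
q(h) = 2*h/(-15 + h) (q(h) = (2*h)/(-15 + h) = 2*h/(-15 + h))
W = -13 (W = 2 - 3*(1 + 4) = 2 - 3*5 = 2 - 15 = -13)
W*q(n) = -26*20/(-15 + 20) = -26*20/5 = -13*8 = -104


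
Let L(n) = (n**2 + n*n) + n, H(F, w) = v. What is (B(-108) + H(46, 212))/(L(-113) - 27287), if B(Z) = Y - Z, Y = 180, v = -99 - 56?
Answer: -1/14 ≈ -0.071429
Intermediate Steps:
v = -155
H(F, w) = -155
L(n) = n + 2*n**2 (L(n) = (n**2 + n**2) + n = 2*n**2 + n = n + 2*n**2)
B(Z) = 180 - Z
(B(-108) + H(46, 212))/(L(-113) - 27287) = ((180 - 1*(-108)) - 155)/(-113*(1 + 2*(-113)) - 27287) = ((180 + 108) - 155)/(-113*(1 - 226) - 27287) = (288 - 155)/(-113*(-225) - 27287) = 133/(25425 - 27287) = 133/(-1862) = 133*(-1/1862) = -1/14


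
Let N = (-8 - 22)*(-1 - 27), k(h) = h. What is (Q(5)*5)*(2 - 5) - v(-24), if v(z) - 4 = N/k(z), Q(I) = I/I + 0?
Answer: 16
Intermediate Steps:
N = 840 (N = -30*(-28) = 840)
Q(I) = 1 (Q(I) = 1 + 0 = 1)
v(z) = 4 + 840/z
(Q(5)*5)*(2 - 5) - v(-24) = (1*5)*(2 - 5) - (4 + 840/(-24)) = 5*(-3) - (4 + 840*(-1/24)) = -15 - (4 - 35) = -15 - 1*(-31) = -15 + 31 = 16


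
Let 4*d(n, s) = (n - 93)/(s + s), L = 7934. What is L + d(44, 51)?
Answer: 3237023/408 ≈ 7933.9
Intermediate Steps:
d(n, s) = (-93 + n)/(8*s) (d(n, s) = ((n - 93)/(s + s))/4 = ((-93 + n)/((2*s)))/4 = ((-93 + n)*(1/(2*s)))/4 = ((-93 + n)/(2*s))/4 = (-93 + n)/(8*s))
L + d(44, 51) = 7934 + (⅛)*(-93 + 44)/51 = 7934 + (⅛)*(1/51)*(-49) = 7934 - 49/408 = 3237023/408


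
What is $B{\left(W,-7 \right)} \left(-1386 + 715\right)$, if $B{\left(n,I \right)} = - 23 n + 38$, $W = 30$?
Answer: $437492$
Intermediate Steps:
$B{\left(n,I \right)} = 38 - 23 n$
$B{\left(W,-7 \right)} \left(-1386 + 715\right) = \left(38 - 690\right) \left(-1386 + 715\right) = \left(38 - 690\right) \left(-671\right) = \left(-652\right) \left(-671\right) = 437492$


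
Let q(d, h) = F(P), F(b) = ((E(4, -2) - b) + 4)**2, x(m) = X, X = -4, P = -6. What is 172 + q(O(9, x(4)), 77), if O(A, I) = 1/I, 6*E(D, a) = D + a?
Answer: 2509/9 ≈ 278.78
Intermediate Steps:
E(D, a) = D/6 + a/6 (E(D, a) = (D + a)/6 = D/6 + a/6)
x(m) = -4
F(b) = (13/3 - b)**2 (F(b) = ((((1/6)*4 + (1/6)*(-2)) - b) + 4)**2 = (((2/3 - 1/3) - b) + 4)**2 = ((1/3 - b) + 4)**2 = (13/3 - b)**2)
q(d, h) = 961/9 (q(d, h) = (-13 + 3*(-6))**2/9 = (-13 - 18)**2/9 = (1/9)*(-31)**2 = (1/9)*961 = 961/9)
172 + q(O(9, x(4)), 77) = 172 + 961/9 = 2509/9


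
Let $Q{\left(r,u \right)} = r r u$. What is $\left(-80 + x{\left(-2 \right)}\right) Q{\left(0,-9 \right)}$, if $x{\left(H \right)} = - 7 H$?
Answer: $0$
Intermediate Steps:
$Q{\left(r,u \right)} = u r^{2}$ ($Q{\left(r,u \right)} = r^{2} u = u r^{2}$)
$\left(-80 + x{\left(-2 \right)}\right) Q{\left(0,-9 \right)} = \left(-80 - -14\right) \left(- 9 \cdot 0^{2}\right) = \left(-80 + 14\right) \left(\left(-9\right) 0\right) = \left(-66\right) 0 = 0$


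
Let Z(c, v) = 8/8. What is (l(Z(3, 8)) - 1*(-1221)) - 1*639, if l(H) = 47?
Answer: 629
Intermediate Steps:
Z(c, v) = 1 (Z(c, v) = 8*(⅛) = 1)
(l(Z(3, 8)) - 1*(-1221)) - 1*639 = (47 - 1*(-1221)) - 1*639 = (47 + 1221) - 639 = 1268 - 639 = 629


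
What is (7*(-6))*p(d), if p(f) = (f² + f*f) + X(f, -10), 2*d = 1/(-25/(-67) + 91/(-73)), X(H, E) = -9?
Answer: 2132044817/6083328 ≈ 350.47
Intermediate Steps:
d = -4891/8544 (d = 1/(2*(-25/(-67) + 91/(-73))) = 1/(2*(-25*(-1/67) + 91*(-1/73))) = 1/(2*(25/67 - 91/73)) = 1/(2*(-4272/4891)) = (½)*(-4891/4272) = -4891/8544 ≈ -0.57245)
p(f) = -9 + 2*f² (p(f) = (f² + f*f) - 9 = (f² + f²) - 9 = 2*f² - 9 = -9 + 2*f²)
(7*(-6))*p(d) = (7*(-6))*(-9 + 2*(-4891/8544)²) = -42*(-9 + 2*(23921881/72999936)) = -42*(-9 + 23921881/36499968) = -42*(-304577831/36499968) = 2132044817/6083328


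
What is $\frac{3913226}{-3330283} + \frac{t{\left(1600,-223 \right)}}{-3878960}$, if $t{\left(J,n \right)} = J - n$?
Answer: $- \frac{15185318230869}{12918034545680} \approx -1.1755$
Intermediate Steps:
$\frac{3913226}{-3330283} + \frac{t{\left(1600,-223 \right)}}{-3878960} = \frac{3913226}{-3330283} + \frac{1600 - -223}{-3878960} = 3913226 \left(- \frac{1}{3330283}\right) + \left(1600 + 223\right) \left(- \frac{1}{3878960}\right) = - \frac{3913226}{3330283} + 1823 \left(- \frac{1}{3878960}\right) = - \frac{3913226}{3330283} - \frac{1823}{3878960} = - \frac{15185318230869}{12918034545680}$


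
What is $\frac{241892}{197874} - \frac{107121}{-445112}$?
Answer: $\frac{64432746329}{44038045944} \approx 1.4631$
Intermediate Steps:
$\frac{241892}{197874} - \frac{107121}{-445112} = 241892 \cdot \frac{1}{197874} - - \frac{107121}{445112} = \frac{120946}{98937} + \frac{107121}{445112} = \frac{64432746329}{44038045944}$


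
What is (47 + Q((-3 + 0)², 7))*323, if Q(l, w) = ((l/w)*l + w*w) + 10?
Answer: 265829/7 ≈ 37976.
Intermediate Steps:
Q(l, w) = 10 + w² + l²/w (Q(l, w) = (l²/w + w²) + 10 = (w² + l²/w) + 10 = 10 + w² + l²/w)
(47 + Q((-3 + 0)², 7))*323 = (47 + (10 + 7² + ((-3 + 0)²)²/7))*323 = (47 + (10 + 49 + ((-3)²)²*(⅐)))*323 = (47 + (10 + 49 + 9²*(⅐)))*323 = (47 + (10 + 49 + 81*(⅐)))*323 = (47 + (10 + 49 + 81/7))*323 = (47 + 494/7)*323 = (823/7)*323 = 265829/7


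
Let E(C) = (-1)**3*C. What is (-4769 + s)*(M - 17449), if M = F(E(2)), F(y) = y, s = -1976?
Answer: 117706995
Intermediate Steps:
E(C) = -C
M = -2 (M = -1*2 = -2)
(-4769 + s)*(M - 17449) = (-4769 - 1976)*(-2 - 17449) = -6745*(-17451) = 117706995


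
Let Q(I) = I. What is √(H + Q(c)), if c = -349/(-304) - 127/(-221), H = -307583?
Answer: I*√86770405706465/16796 ≈ 554.6*I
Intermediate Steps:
c = 115737/67184 (c = -349*(-1/304) - 127*(-1/221) = 349/304 + 127/221 = 115737/67184 ≈ 1.7227)
√(H + Q(c)) = √(-307583 + 115737/67184) = √(-20664540535/67184) = I*√86770405706465/16796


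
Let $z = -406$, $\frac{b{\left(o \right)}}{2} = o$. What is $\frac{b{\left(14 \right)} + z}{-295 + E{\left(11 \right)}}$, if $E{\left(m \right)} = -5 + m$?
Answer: $\frac{378}{289} \approx 1.308$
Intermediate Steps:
$b{\left(o \right)} = 2 o$
$\frac{b{\left(14 \right)} + z}{-295 + E{\left(11 \right)}} = \frac{2 \cdot 14 - 406}{-295 + \left(-5 + 11\right)} = \frac{28 - 406}{-295 + 6} = - \frac{378}{-289} = \left(-378\right) \left(- \frac{1}{289}\right) = \frac{378}{289}$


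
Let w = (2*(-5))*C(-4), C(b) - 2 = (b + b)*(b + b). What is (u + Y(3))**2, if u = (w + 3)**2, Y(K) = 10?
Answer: 186329492281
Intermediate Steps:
C(b) = 2 + 4*b**2 (C(b) = 2 + (b + b)*(b + b) = 2 + (2*b)*(2*b) = 2 + 4*b**2)
w = -660 (w = (2*(-5))*(2 + 4*(-4)**2) = -10*(2 + 4*16) = -10*(2 + 64) = -10*66 = -660)
u = 431649 (u = (-660 + 3)**2 = (-657)**2 = 431649)
(u + Y(3))**2 = (431649 + 10)**2 = 431659**2 = 186329492281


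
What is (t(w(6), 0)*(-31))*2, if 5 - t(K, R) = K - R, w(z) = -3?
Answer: -496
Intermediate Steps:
t(K, R) = 5 + R - K (t(K, R) = 5 - (K - R) = 5 + (R - K) = 5 + R - K)
(t(w(6), 0)*(-31))*2 = ((5 + 0 - 1*(-3))*(-31))*2 = ((5 + 0 + 3)*(-31))*2 = (8*(-31))*2 = -248*2 = -496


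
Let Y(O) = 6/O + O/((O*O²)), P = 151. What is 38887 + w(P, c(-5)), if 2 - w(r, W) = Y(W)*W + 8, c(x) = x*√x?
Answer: 38875 - I*√5/25 ≈ 38875.0 - 0.089443*I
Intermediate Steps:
c(x) = x^(3/2)
Y(O) = O⁻² + 6/O (Y(O) = 6/O + O/(O³) = 6/O + O/O³ = 6/O + O⁻² = O⁻² + 6/O)
w(r, W) = -6 - (1 + 6*W)/W (w(r, W) = 2 - (((1 + 6*W)/W²)*W + 8) = 2 - ((1 + 6*W)/W + 8) = 2 - (8 + (1 + 6*W)/W) = 2 + (-8 - (1 + 6*W)/W) = -6 - (1 + 6*W)/W)
38887 + w(P, c(-5)) = 38887 + (-12 - 1/((-5)^(3/2))) = 38887 + (-12 - 1/((-5*I*√5))) = 38887 + (-12 - I*√5/25) = 38875 - I*√5/25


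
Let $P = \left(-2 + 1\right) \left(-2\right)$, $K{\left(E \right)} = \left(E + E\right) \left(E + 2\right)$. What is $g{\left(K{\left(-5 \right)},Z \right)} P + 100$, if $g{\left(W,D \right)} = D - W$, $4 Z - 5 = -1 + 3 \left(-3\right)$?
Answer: $\frac{75}{2} \approx 37.5$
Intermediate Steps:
$K{\left(E \right)} = 2 E \left(2 + E\right)$
$Z = - \frac{5}{4}$ ($Z = \frac{5}{4} + \frac{-1 + 3 \left(-3\right)}{4} = \frac{5}{4} + \frac{-1 - 9}{4} = \frac{5}{4} + \frac{1}{4} \left(-10\right) = \frac{5}{4} - \frac{5}{2} = - \frac{5}{4} \approx -1.25$)
$P = 2$ ($P = \left(-1\right) \left(-2\right) = 2$)
$g{\left(K{\left(-5 \right)},Z \right)} P + 100 = \left(- \frac{5}{4} - 2 \left(-5\right) \left(2 - 5\right)\right) 2 + 100 = \left(- \frac{5}{4} - 2 \left(-5\right) \left(-3\right)\right) 2 + 100 = \left(- \frac{5}{4} - 30\right) 2 + 100 = \left(- \frac{125}{4}\right) 2 + 100 = - \frac{125}{2} + 100 = \frac{75}{2}$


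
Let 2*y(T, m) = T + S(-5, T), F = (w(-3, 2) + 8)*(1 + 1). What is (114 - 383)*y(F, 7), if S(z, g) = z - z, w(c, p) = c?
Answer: -1345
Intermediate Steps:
S(z, g) = 0
F = 10 (F = (-3 + 8)*(1 + 1) = 5*2 = 10)
y(T, m) = T/2 (y(T, m) = (T + 0)/2 = T/2)
(114 - 383)*y(F, 7) = (114 - 383)*((1/2)*10) = -269*5 = -1345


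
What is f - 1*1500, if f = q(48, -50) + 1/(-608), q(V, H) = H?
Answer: -942401/608 ≈ -1550.0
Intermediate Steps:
f = -30401/608 (f = -50 + 1/(-608) = -50 - 1/608 = -30401/608 ≈ -50.002)
f - 1*1500 = -30401/608 - 1*1500 = -30401/608 - 1500 = -942401/608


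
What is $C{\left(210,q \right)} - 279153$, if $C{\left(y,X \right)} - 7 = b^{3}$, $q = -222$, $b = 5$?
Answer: $-279021$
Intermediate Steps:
$C{\left(y,X \right)} = 132$ ($C{\left(y,X \right)} = 7 + 5^{3} = 7 + 125 = 132$)
$C{\left(210,q \right)} - 279153 = 132 - 279153 = -279021$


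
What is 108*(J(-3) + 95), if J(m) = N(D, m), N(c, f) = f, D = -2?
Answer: 9936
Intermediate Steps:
J(m) = m
108*(J(-3) + 95) = 108*(-3 + 95) = 108*92 = 9936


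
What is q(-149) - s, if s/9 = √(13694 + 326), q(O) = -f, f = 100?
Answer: -100 - 18*√3505 ≈ -1165.7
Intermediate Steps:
q(O) = -100 (q(O) = -1*100 = -100)
s = 18*√3505 (s = 9*√(13694 + 326) = 9*√14020 = 9*(2*√3505) = 18*√3505 ≈ 1065.7)
q(-149) - s = -100 - 18*√3505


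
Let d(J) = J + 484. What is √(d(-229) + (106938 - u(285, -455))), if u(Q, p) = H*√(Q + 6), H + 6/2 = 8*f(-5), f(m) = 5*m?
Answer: √(107193 + 203*√291) ≈ 332.65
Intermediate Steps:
d(J) = 484 + J
H = -203 (H = -3 + 8*(5*(-5)) = -3 + 8*(-25) = -3 - 200 = -203)
u(Q, p) = -203*√(6 + Q) (u(Q, p) = -203*√(Q + 6) = -203*√(6 + Q))
√(d(-229) + (106938 - u(285, -455))) = √((484 - 229) + (106938 - (-203)*√(6 + 285))) = √(255 + (106938 - (-203)*√291)) = √(255 + (106938 + 203*√291)) = √(107193 + 203*√291)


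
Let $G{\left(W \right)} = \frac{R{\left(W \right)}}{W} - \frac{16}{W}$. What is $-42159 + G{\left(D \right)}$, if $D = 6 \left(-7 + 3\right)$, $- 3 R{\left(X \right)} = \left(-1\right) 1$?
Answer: $- \frac{3035401}{72} \approx -42158.0$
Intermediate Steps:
$R{\left(X \right)} = \frac{1}{3}$ ($R{\left(X \right)} = - \frac{\left(-1\right) 1}{3} = \left(- \frac{1}{3}\right) \left(-1\right) = \frac{1}{3}$)
$D = -24$ ($D = 6 \left(-4\right) = -24$)
$G{\left(W \right)} = - \frac{47}{3 W}$ ($G{\left(W \right)} = \frac{1}{3 W} - \frac{16}{W} = - \frac{47}{3 W}$)
$-42159 + G{\left(D \right)} = -42159 - \frac{47}{3 \left(-24\right)} = -42159 - - \frac{47}{72} = -42159 + \frac{47}{72} = - \frac{3035401}{72}$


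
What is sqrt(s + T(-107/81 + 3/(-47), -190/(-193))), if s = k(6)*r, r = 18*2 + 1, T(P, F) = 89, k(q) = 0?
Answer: sqrt(89) ≈ 9.4340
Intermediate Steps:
r = 37 (r = 36 + 1 = 37)
s = 0 (s = 0*37 = 0)
sqrt(s + T(-107/81 + 3/(-47), -190/(-193))) = sqrt(0 + 89) = sqrt(89)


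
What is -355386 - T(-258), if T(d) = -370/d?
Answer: -45844979/129 ≈ -3.5539e+5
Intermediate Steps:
-355386 - T(-258) = -355386 - (-370)/(-258) = -355386 - (-370)*(-1)/258 = -355386 - 1*185/129 = -355386 - 185/129 = -45844979/129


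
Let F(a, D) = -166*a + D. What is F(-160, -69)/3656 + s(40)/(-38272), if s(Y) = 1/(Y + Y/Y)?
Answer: 5196050247/717102464 ≈ 7.2459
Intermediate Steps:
F(a, D) = D - 166*a
s(Y) = 1/(1 + Y) (s(Y) = 1/(Y + 1) = 1/(1 + Y))
F(-160, -69)/3656 + s(40)/(-38272) = (-69 - 166*(-160))/3656 + 1/((1 + 40)*(-38272)) = (-69 + 26560)*(1/3656) - 1/38272/41 = 26491*(1/3656) + (1/41)*(-1/38272) = 26491/3656 - 1/1569152 = 5196050247/717102464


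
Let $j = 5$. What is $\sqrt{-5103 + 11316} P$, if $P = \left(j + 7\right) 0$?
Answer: $0$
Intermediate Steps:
$P = 0$ ($P = \left(5 + 7\right) 0 = 12 \cdot 0 = 0$)
$\sqrt{-5103 + 11316} P = \sqrt{-5103 + 11316} \cdot 0 = \sqrt{6213} \cdot 0 = 0$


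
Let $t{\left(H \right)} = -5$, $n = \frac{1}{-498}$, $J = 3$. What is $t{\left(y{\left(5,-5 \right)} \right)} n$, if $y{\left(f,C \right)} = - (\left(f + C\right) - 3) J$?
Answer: $\frac{5}{498} \approx 0.01004$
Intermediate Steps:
$y{\left(f,C \right)} = 9 - 3 C - 3 f$ ($y{\left(f,C \right)} = - (\left(f + C\right) - 3) 3 = - (\left(C + f\right) - 3) 3 = - (-3 + C + f) 3 = \left(3 - C - f\right) 3 = 9 - 3 C - 3 f$)
$n = - \frac{1}{498} \approx -0.002008$
$t{\left(y{\left(5,-5 \right)} \right)} n = \left(-5\right) \left(- \frac{1}{498}\right) = \frac{5}{498}$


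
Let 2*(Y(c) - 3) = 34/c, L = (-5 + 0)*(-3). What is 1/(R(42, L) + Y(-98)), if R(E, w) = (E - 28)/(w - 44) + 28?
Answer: 2842/86237 ≈ 0.032956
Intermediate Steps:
L = 15 (L = -5*(-3) = 15)
Y(c) = 3 + 17/c (Y(c) = 3 + (34/c)/2 = 3 + 17/c)
R(E, w) = 28 + (-28 + E)/(-44 + w) (R(E, w) = (-28 + E)/(-44 + w) + 28 = 28 + (-28 + E)/(-44 + w))
1/(R(42, L) + Y(-98)) = 1/((-1260 + 42 + 28*15)/(-44 + 15) + (3 + 17/(-98))) = 1/((-1260 + 42 + 420)/(-29) + (3 + 17*(-1/98))) = 1/(-1/29*(-798) + (3 - 17/98)) = 1/(798/29 + 277/98) = 1/(86237/2842) = 2842/86237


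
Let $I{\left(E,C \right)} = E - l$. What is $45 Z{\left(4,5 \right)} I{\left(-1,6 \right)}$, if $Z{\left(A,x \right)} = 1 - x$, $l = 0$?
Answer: $180$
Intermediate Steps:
$I{\left(E,C \right)} = E$ ($I{\left(E,C \right)} = E - 0 = E + 0 = E$)
$45 Z{\left(4,5 \right)} I{\left(-1,6 \right)} = 45 \left(1 - 5\right) \left(-1\right) = 45 \left(-4\right) \left(-1\right) = \left(-180\right) \left(-1\right) = 180$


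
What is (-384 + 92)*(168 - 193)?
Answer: 7300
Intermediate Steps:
(-384 + 92)*(168 - 193) = -292*(-25) = 7300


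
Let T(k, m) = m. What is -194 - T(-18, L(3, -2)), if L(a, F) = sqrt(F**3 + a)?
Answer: -194 - I*sqrt(5) ≈ -194.0 - 2.2361*I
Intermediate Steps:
L(a, F) = sqrt(a + F**3)
-194 - T(-18, L(3, -2)) = -194 - sqrt(3 + (-2)**3) = -194 - sqrt(3 - 8) = -194 - sqrt(-5) = -194 - I*sqrt(5)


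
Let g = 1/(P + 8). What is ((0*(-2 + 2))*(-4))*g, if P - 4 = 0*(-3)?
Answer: 0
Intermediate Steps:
P = 4 (P = 4 + 0*(-3) = 4 + 0 = 4)
g = 1/12 (g = 1/(4 + 8) = 1/12 ≈ 0.083333)
((0*(-2 + 2))*(-4))*g = ((0*(-2 + 2))*(-4))*(1/12) = ((0*0)*(-4))*(1/12) = (0*(-4))*(1/12) = 0*(1/12) = 0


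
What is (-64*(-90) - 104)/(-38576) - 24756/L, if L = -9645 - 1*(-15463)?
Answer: -61743379/14027198 ≈ -4.4017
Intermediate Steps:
L = 5818 (L = -9645 + 15463 = 5818)
(-64*(-90) - 104)/(-38576) - 24756/L = (-64*(-90) - 104)/(-38576) - 24756/5818 = (5760 - 104)*(-1/38576) - 24756*1/5818 = 5656*(-1/38576) - 12378/2909 = -707/4822 - 12378/2909 = -61743379/14027198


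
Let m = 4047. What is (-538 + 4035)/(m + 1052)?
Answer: 3497/5099 ≈ 0.68582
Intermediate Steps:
(-538 + 4035)/(m + 1052) = (-538 + 4035)/(4047 + 1052) = 3497/5099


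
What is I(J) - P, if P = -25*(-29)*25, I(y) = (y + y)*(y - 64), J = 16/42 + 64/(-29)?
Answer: -6633062413/370881 ≈ -17885.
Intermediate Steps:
J = -1112/609 (J = 16*(1/42) + 64*(-1/29) = 8/21 - 64/29 = -1112/609 ≈ -1.8259)
I(y) = 2*y*(-64 + y) (I(y) = (2*y)*(-64 + y) = 2*y*(-64 + y))
P = 18125 (P = 725*25 = 18125)
I(J) - P = 2*(-1112/609)*(-64 - 1112/609) - 1*18125 = 2*(-1112/609)*(-40088/609) - 18125 = 89155712/370881 - 18125 = -6633062413/370881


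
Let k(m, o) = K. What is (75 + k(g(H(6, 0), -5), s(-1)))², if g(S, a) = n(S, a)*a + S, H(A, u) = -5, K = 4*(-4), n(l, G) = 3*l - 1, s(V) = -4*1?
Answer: 3481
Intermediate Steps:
s(V) = -4
n(l, G) = -1 + 3*l
K = -16
g(S, a) = S + a*(-1 + 3*S) (g(S, a) = (-1 + 3*S)*a + S = a*(-1 + 3*S) + S = S + a*(-1 + 3*S))
k(m, o) = -16
(75 + k(g(H(6, 0), -5), s(-1)))² = (75 - 16)² = 59² = 3481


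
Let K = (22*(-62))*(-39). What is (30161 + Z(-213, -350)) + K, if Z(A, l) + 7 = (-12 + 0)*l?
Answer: 87550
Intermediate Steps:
Z(A, l) = -7 - 12*l (Z(A, l) = -7 + (-12 + 0)*l = -7 - 12*l)
K = 53196 (K = -1364*(-39) = 53196)
(30161 + Z(-213, -350)) + K = (30161 + (-7 - 12*(-350))) + 53196 = (30161 + (-7 + 4200)) + 53196 = (30161 + 4193) + 53196 = 34354 + 53196 = 87550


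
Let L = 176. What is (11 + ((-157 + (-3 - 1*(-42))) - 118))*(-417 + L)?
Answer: 54225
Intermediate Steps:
(11 + ((-157 + (-3 - 1*(-42))) - 118))*(-417 + L) = (11 + ((-157 + (-3 - 1*(-42))) - 118))*(-417 + 176) = (11 + ((-157 + (-3 + 42)) - 118))*(-241) = (11 + ((-157 + 39) - 118))*(-241) = (11 + (-118 - 118))*(-241) = (11 - 236)*(-241) = -225*(-241) = 54225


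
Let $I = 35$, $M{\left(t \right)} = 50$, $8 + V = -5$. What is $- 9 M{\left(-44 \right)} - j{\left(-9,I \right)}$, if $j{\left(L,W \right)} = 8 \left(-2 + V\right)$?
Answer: $-330$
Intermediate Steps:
$V = -13$ ($V = -8 - 5 = -13$)
$j{\left(L,W \right)} = -120$ ($j{\left(L,W \right)} = 8 \left(-2 - 13\right) = 8 \left(-15\right) = -120$)
$- 9 M{\left(-44 \right)} - j{\left(-9,I \right)} = \left(-9\right) 50 - -120 = -450 + 120 = -330$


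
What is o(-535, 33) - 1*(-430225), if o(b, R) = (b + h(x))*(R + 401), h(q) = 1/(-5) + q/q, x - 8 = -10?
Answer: 991911/5 ≈ 1.9838e+5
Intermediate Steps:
x = -2 (x = 8 - 10 = -2)
h(q) = ⅘ (h(q) = 1*(-⅕) + 1 = -⅕ + 1 = ⅘)
o(b, R) = (401 + R)*(⅘ + b) (o(b, R) = (b + ⅘)*(R + 401) = (⅘ + b)*(401 + R) = (401 + R)*(⅘ + b))
o(-535, 33) - 1*(-430225) = (1604/5 + 401*(-535) + (⅘)*33 + 33*(-535)) - 1*(-430225) = (1604/5 - 214535 + 132/5 - 17655) + 430225 = -1159214/5 + 430225 = 991911/5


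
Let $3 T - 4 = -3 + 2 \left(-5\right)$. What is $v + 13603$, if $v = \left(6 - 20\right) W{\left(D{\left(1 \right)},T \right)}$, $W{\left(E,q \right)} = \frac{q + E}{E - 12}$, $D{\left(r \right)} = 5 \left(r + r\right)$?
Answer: $13652$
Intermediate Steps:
$T = -3$ ($T = \frac{4}{3} + \frac{-3 + 2 \left(-5\right)}{3} = \frac{4}{3} + \frac{-3 - 10}{3} = \frac{4}{3} + \frac{1}{3} \left(-13\right) = \frac{4}{3} - \frac{13}{3} = -3$)
$D{\left(r \right)} = 10 r$ ($D{\left(r \right)} = 5 \cdot 2 r = 10 r$)
$W{\left(E,q \right)} = \frac{E + q}{-12 + E}$
$v = 49$ ($v = \left(6 - 20\right) \frac{10 \cdot 1 - 3}{-12 + 10 \cdot 1} = - 14 \frac{10 - 3}{-12 + 10} = - 14 \frac{1}{-2} \cdot 7 = - 14 \left(\left(- \frac{1}{2}\right) 7\right) = \left(-14\right) \left(- \frac{7}{2}\right) = 49$)
$v + 13603 = 49 + 13603 = 13652$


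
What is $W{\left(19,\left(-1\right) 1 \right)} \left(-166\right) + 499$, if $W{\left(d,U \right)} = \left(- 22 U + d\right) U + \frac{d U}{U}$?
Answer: $4151$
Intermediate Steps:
$W{\left(d,U \right)} = d + U \left(d - 22 U\right)$ ($W{\left(d,U \right)} = \left(d - 22 U\right) U + \frac{U d}{U} = U \left(d - 22 U\right) + d = d + U \left(d - 22 U\right)$)
$W{\left(19,\left(-1\right) 1 \right)} \left(-166\right) + 499 = \left(19 - 22 \left(\left(-1\right) 1\right)^{2} + \left(-1\right) 1 \cdot 19\right) \left(-166\right) + 499 = \left(19 - 22 \left(-1\right)^{2} - 19\right) \left(-166\right) + 499 = \left(19 - 22 - 19\right) \left(-166\right) + 499 = \left(-22\right) \left(-166\right) + 499 = 3652 + 499 = 4151$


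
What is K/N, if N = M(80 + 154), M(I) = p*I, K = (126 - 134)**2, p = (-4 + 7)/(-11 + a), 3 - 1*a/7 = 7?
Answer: -32/9 ≈ -3.5556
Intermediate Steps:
a = -28 (a = 21 - 7*7 = 21 - 49 = -28)
p = -1/13 (p = (-4 + 7)/(-11 - 28) = 3/(-39) = 3*(-1/39) = -1/13 ≈ -0.076923)
K = 64 (K = (-8)**2 = 64)
M(I) = -I/13
N = -18 (N = -(80 + 154)/13 = -1/13*234 = -18)
K/N = 64/(-18) = 64*(-1/18) = -32/9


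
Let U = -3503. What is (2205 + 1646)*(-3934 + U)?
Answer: -28639887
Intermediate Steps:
(2205 + 1646)*(-3934 + U) = (2205 + 1646)*(-3934 - 3503) = 3851*(-7437) = -28639887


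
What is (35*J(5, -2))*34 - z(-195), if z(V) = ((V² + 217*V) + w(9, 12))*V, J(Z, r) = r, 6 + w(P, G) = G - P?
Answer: -839515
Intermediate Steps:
w(P, G) = -6 + G - P (w(P, G) = -6 + (G - P) = -6 + G - P)
z(V) = V*(-3 + V² + 217*V) (z(V) = ((V² + 217*V) + (-6 + 12 - 1*9))*V = ((V² + 217*V) + (-6 + 12 - 9))*V = ((V² + 217*V) - 3)*V = (-3 + V² + 217*V)*V = V*(-3 + V² + 217*V))
(35*J(5, -2))*34 - z(-195) = (35*(-2))*34 - (-195)*(-3 + (-195)² + 217*(-195)) = -70*34 - (-195)*(-3 + 38025 - 42315) = -2380 - (-195)*(-4293) = -2380 - 1*837135 = -2380 - 837135 = -839515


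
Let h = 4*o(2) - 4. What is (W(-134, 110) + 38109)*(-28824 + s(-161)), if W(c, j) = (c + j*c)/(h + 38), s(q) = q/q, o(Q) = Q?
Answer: -7617457732/7 ≈ -1.0882e+9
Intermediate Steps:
h = 4 (h = 4*2 - 4 = 8 - 4 = 4)
s(q) = 1
W(c, j) = c/42 + c*j/42 (W(c, j) = (c + j*c)/(4 + 38) = (c + c*j)/42 = (c + c*j)*(1/42) = c/42 + c*j/42)
(W(-134, 110) + 38109)*(-28824 + s(-161)) = ((1/42)*(-134)*(1 + 110) + 38109)*(-28824 + 1) = ((1/42)*(-134)*111 + 38109)*(-28823) = (-2479/7 + 38109)*(-28823) = (264284/7)*(-28823) = -7617457732/7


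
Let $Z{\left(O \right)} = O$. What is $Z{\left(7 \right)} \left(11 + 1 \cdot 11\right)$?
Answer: $154$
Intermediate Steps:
$Z{\left(7 \right)} \left(11 + 1 \cdot 11\right) = 7 \left(11 + 1 \cdot 11\right) = 7 \left(11 + 11\right) = 7 \cdot 22 = 154$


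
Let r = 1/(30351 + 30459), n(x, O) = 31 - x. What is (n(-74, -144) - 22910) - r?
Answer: -1386772051/60810 ≈ -22805.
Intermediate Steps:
r = 1/60810 ≈ 1.6445e-5
(n(-74, -144) - 22910) - r = ((31 - 1*(-74)) - 22910) - 1*1/60810 = ((31 + 74) - 22910) - 1/60810 = (105 - 22910) - 1/60810 = -22805 - 1/60810 = -1386772051/60810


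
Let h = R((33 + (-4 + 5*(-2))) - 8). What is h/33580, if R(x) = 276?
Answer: 3/365 ≈ 0.0082192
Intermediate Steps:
h = 276
h/33580 = 276/33580 = 276*(1/33580) = 3/365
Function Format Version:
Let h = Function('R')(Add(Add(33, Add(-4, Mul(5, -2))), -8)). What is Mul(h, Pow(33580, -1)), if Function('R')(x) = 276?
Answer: Rational(3, 365) ≈ 0.0082192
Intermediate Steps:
h = 276
Mul(h, Pow(33580, -1)) = Mul(276, Pow(33580, -1)) = Mul(276, Rational(1, 33580)) = Rational(3, 365)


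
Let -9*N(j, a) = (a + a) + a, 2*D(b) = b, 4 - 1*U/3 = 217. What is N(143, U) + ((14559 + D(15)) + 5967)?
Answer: 41493/2 ≈ 20747.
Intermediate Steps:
U = -639 (U = 12 - 3*217 = 12 - 651 = -639)
D(b) = b/2
N(j, a) = -a/3 (N(j, a) = -((a + a) + a)/9 = -(2*a + a)/9 = -a/3)
N(143, U) + ((14559 + D(15)) + 5967) = -1/3*(-639) + ((14559 + (1/2)*15) + 5967) = 213 + ((14559 + 15/2) + 5967) = 213 + (29133/2 + 5967) = 213 + 41067/2 = 41493/2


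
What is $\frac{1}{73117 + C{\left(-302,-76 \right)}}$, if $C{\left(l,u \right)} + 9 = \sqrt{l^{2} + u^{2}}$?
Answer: $\frac{49}{3582227} - \frac{\sqrt{24245}}{2672341342} \approx 1.362 \cdot 10^{-5}$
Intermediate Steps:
$C{\left(l,u \right)} = -9 + \sqrt{l^{2} + u^{2}}$
$\frac{1}{73117 + C{\left(-302,-76 \right)}} = \frac{1}{73117 - \left(9 - \sqrt{\left(-302\right)^{2} + \left(-76\right)^{2}}\right)} = \frac{1}{73117 - \left(9 - \sqrt{91204 + 5776}\right)} = \frac{1}{73117 - \left(9 - \sqrt{96980}\right)} = \frac{1}{73117 - \left(9 - 2 \sqrt{24245}\right)} = \frac{1}{73108 + 2 \sqrt{24245}}$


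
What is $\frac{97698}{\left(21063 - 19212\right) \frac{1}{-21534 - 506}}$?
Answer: $- \frac{717754640}{617} \approx -1.1633 \cdot 10^{6}$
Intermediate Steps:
$\frac{97698}{\left(21063 - 19212\right) \frac{1}{-21534 - 506}} = \frac{97698}{1851 \frac{1}{-22040}} = \frac{97698}{1851 \left(- \frac{1}{22040}\right)} = \frac{97698}{- \frac{1851}{22040}} = 97698 \left(- \frac{22040}{1851}\right) = - \frac{717754640}{617}$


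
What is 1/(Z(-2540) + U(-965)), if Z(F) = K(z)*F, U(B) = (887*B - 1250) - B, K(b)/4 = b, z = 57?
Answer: -1/1435360 ≈ -6.9669e-7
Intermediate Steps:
K(b) = 4*b
U(B) = -1250 + 886*B (U(B) = (-1250 + 887*B) - B = -1250 + 886*B)
Z(F) = 228*F (Z(F) = (4*57)*F = 228*F)
1/(Z(-2540) + U(-965)) = 1/(228*(-2540) + (-1250 + 886*(-965))) = 1/(-579120 + (-1250 - 854990)) = 1/(-579120 - 856240) = 1/(-1435360) = -1/1435360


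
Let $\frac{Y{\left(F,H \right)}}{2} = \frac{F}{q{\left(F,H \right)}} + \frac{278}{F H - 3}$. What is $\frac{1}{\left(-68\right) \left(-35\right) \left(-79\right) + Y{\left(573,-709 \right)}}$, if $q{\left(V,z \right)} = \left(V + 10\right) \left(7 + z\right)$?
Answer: $- \frac{769761135}{144730491811616} \approx -5.3186 \cdot 10^{-6}$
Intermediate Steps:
$q{\left(V,z \right)} = \left(7 + z\right) \left(10 + V\right)$ ($q{\left(V,z \right)} = \left(10 + V\right) \left(7 + z\right) = \left(7 + z\right) \left(10 + V\right)$)
$Y{\left(F,H \right)} = \frac{556}{-3 + F H} + \frac{2 F}{70 + 7 F + 10 H + F H}$ ($Y{\left(F,H \right)} = 2 \left(\frac{F}{70 + 7 F + 10 H + F H} + \frac{278}{F H - 3}\right) = 2 \left(\frac{F}{70 + 7 F + 10 H + F H} + \frac{278}{-3 + F H}\right) = 2 \left(\frac{278}{-3 + F H} + \frac{F}{70 + 7 F + 10 H + F H}\right) = \frac{556}{-3 + F H} + \frac{2 F}{70 + 7 F + 10 H + F H}$)
$\frac{1}{\left(-68\right) \left(-35\right) \left(-79\right) + Y{\left(573,-709 \right)}} = \frac{1}{\left(-68\right) \left(-35\right) \left(-79\right) + \frac{2 \left(19460 + 1943 \cdot 573 + 2780 \left(-709\right) - 709 \cdot 573^{2} + 278 \cdot 573 \left(-709\right)\right)}{\left(-3 + 573 \left(-709\right)\right) \left(70 + 7 \cdot 573 + 10 \left(-709\right) + 573 \left(-709\right)\right)}} = \frac{1}{2380 \left(-79\right) + \frac{2 \left(19460 + 1113339 - 1971020 - 232785261 - 112939446\right)}{\left(-3 - 406257\right) \left(70 + 4011 - 7090 - 406257\right)}} = \frac{1}{-188020 + \frac{2 \left(19460 + 1113339 - 1971020 - 232785261 - 112939446\right)}{\left(-406260\right) \left(-409266\right)}} = \frac{1}{-188020 + 2 \left(- \frac{1}{406260}\right) \left(- \frac{1}{409266}\right) \left(-346562928\right)} = \frac{1}{-188020 - \frac{3208916}{769761135}} = \frac{1}{- \frac{144730491811616}{769761135}} = - \frac{769761135}{144730491811616}$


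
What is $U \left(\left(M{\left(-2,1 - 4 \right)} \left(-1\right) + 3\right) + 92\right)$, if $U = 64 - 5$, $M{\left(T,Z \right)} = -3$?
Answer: $5782$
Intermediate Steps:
$U = 59$ ($U = 64 - 5 = 59$)
$U \left(\left(M{\left(-2,1 - 4 \right)} \left(-1\right) + 3\right) + 92\right) = 59 \left(\left(\left(-3\right) \left(-1\right) + 3\right) + 92\right) = 59 \left(\left(3 + 3\right) + 92\right) = 59 \left(6 + 92\right) = 59 \cdot 98 = 5782$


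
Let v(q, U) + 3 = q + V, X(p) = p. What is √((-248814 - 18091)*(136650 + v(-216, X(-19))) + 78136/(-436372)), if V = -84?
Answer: I*√433107860591158619377/109093 ≈ 1.9077e+5*I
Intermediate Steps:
v(q, U) = -87 + q (v(q, U) = -3 + (q - 84) = -3 + (-84 + q) = -87 + q)
√((-248814 - 18091)*(136650 + v(-216, X(-19))) + 78136/(-436372)) = √((-248814 - 18091)*(136650 + (-87 - 216)) + 78136/(-436372)) = √(-266905*(136650 - 303) + 78136*(-1/436372)) = √(-266905*136347 - 19534/109093) = √(-36391696035 - 19534/109093) = √(-3970079295565789/109093) = I*√433107860591158619377/109093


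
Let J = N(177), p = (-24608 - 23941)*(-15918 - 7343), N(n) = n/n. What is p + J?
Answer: 1129298290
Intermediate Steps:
N(n) = 1
p = 1129298289 (p = -48549*(-23261) = 1129298289)
J = 1
p + J = 1129298289 + 1 = 1129298290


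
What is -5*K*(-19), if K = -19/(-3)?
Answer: 1805/3 ≈ 601.67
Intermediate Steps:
K = 19/3 (K = -19*(-⅓) = 19/3 ≈ 6.3333)
-5*K*(-19) = -5*19/3*(-19) = -95/3*(-19) = 1805/3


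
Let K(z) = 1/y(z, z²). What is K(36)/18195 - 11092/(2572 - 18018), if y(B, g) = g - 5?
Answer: 130274133493/181411300635 ≈ 0.71811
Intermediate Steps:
y(B, g) = -5 + g
K(z) = 1/(-5 + z²)
K(36)/18195 - 11092/(2572 - 18018) = 1/(-5 + 36²*18195) - 11092/(2572 - 18018) = (1/18195)/(-5 + 1296) - 11092/(-15446) = (1/18195)/1291 - 11092*(-1/15446) = (1/1291)*(1/18195) + 5546/7723 = 1/23489745 + 5546/7723 = 130274133493/181411300635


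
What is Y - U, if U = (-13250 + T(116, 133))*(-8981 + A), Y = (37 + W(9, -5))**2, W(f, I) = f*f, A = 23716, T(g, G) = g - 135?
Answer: 195532639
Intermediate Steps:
T(g, G) = -135 + g
W(f, I) = f**2
Y = 13924 (Y = (37 + 9**2)**2 = (37 + 81)**2 = 118**2 = 13924)
U = -195518715 (U = (-13250 + (-135 + 116))*(-8981 + 23716) = (-13250 - 19)*14735 = -13269*14735 = -195518715)
Y - U = 13924 - 1*(-195518715) = 13924 + 195518715 = 195532639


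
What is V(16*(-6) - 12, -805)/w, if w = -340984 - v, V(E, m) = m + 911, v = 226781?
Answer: -106/567765 ≈ -0.00018670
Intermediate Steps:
V(E, m) = 911 + m
w = -567765 (w = -340984 - 1*226781 = -340984 - 226781 = -567765)
V(16*(-6) - 12, -805)/w = (911 - 805)/(-567765) = 106*(-1/567765) = -106/567765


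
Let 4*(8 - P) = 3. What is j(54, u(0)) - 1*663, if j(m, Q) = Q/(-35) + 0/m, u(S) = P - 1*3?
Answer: -92837/140 ≈ -663.12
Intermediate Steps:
P = 29/4 (P = 8 - 1/4*3 = 8 - 3/4 = 29/4 ≈ 7.2500)
u(S) = 17/4 (u(S) = 29/4 - 1*3 = 29/4 - 3 = 17/4)
j(m, Q) = -Q/35 (j(m, Q) = Q*(-1/35) + 0 = -Q/35 + 0 = -Q/35)
j(54, u(0)) - 1*663 = -1/35*17/4 - 1*663 = -17/140 - 663 = -92837/140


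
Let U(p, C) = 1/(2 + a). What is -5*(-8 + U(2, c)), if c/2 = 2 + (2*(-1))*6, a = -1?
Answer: 35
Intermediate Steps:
c = -20 (c = 2*(2 + (2*(-1))*6) = 2*(2 - 2*6) = 2*(2 - 12) = 2*(-10) = -20)
U(p, C) = 1 (U(p, C) = 1/(2 - 1) = 1/1 = 1)
-5*(-8 + U(2, c)) = -5*(-8 + 1) = -5*(-7) = 35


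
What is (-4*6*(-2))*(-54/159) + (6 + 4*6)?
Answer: 726/53 ≈ 13.698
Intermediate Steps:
(-4*6*(-2))*(-54/159) + (6 + 4*6) = (-24*(-2))*(-54*1/159) + (6 + 24) = 48*(-18/53) + 30 = -864/53 + 30 = 726/53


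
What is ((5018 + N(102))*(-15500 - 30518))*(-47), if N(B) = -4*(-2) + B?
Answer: 11091074288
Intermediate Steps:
N(B) = 8 + B
((5018 + N(102))*(-15500 - 30518))*(-47) = ((5018 + (8 + 102))*(-15500 - 30518))*(-47) = ((5018 + 110)*(-46018))*(-47) = (5128*(-46018))*(-47) = -235980304*(-47) = 11091074288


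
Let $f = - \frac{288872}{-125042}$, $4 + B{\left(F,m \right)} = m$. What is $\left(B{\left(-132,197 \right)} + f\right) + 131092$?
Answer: $\frac{8208213921}{62521} \approx 1.3129 \cdot 10^{5}$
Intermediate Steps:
$B{\left(F,m \right)} = -4 + m$
$f = \frac{144436}{62521}$ ($f = \left(-288872\right) \left(- \frac{1}{125042}\right) = \frac{144436}{62521} \approx 2.3102$)
$\left(B{\left(-132,197 \right)} + f\right) + 131092 = \left(\left(-4 + 197\right) + \frac{144436}{62521}\right) + 131092 = \left(193 + \frac{144436}{62521}\right) + 131092 = \frac{12210989}{62521} + 131092 = \frac{8208213921}{62521}$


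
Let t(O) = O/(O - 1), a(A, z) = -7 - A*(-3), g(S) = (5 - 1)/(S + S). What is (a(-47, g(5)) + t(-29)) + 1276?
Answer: 33869/30 ≈ 1129.0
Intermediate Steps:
g(S) = 2/S (g(S) = 4/((2*S)) = 4*(1/(2*S)) = 2/S)
a(A, z) = -7 + 3*A (a(A, z) = -7 - (-3)*A = -7 + 3*A)
t(O) = O/(-1 + O)
(a(-47, g(5)) + t(-29)) + 1276 = ((-7 + 3*(-47)) - 29/(-1 - 29)) + 1276 = ((-7 - 141) - 29/(-30)) + 1276 = (-148 - 29*(-1/30)) + 1276 = (-148 + 29/30) + 1276 = -4411/30 + 1276 = 33869/30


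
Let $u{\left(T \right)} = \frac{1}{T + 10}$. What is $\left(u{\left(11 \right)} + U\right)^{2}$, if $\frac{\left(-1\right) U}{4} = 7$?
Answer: $\frac{344569}{441} \approx 781.34$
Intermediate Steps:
$u{\left(T \right)} = \frac{1}{10 + T}$
$U = -28$ ($U = \left(-4\right) 7 = -28$)
$\left(u{\left(11 \right)} + U\right)^{2} = \left(\frac{1}{10 + 11} - 28\right)^{2} = \left(\frac{1}{21} - 28\right)^{2} = \left(- \frac{587}{21}\right)^{2} = \frac{344569}{441}$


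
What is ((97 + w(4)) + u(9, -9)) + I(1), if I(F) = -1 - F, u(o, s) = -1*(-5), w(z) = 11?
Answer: 111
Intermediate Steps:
u(o, s) = 5
((97 + w(4)) + u(9, -9)) + I(1) = ((97 + 11) + 5) + (-1 - 1*1) = (108 + 5) + (-1 - 1) = 113 - 2 = 111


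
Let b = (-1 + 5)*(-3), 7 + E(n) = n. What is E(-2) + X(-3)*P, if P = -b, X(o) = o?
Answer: -45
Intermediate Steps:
E(n) = -7 + n
b = -12 (b = 4*(-3) = -12)
P = 12 (P = -1*(-12) = 12)
E(-2) + X(-3)*P = (-7 - 2) - 3*12 = -9 - 36 = -45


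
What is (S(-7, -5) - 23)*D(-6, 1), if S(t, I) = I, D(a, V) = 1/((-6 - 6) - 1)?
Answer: 28/13 ≈ 2.1538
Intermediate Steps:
D(a, V) = -1/13 (D(a, V) = 1/(-12 - 1) = 1/(-13) = -1/13)
(S(-7, -5) - 23)*D(-6, 1) = (-5 - 23)*(-1/13) = -28*(-1/13) = 28/13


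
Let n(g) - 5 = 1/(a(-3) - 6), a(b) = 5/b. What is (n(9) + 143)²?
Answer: 11566801/529 ≈ 21865.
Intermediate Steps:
n(g) = 112/23 (n(g) = 5 + 1/(5/(-3) - 6) = 5 + 1/(5*(-⅓) - 6) = 5 + 1/(-5/3 - 6) = 5 + 1/(-23/3) = 5 - 3/23 = 112/23)
(n(9) + 143)² = (112/23 + 143)² = (3401/23)² = 11566801/529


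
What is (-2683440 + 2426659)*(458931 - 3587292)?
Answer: 803303665941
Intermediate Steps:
(-2683440 + 2426659)*(458931 - 3587292) = -256781*(-3128361) = 803303665941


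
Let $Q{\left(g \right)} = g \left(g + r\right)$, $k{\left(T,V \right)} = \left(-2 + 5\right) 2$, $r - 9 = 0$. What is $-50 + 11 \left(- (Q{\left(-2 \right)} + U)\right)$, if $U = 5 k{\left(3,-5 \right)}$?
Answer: $-226$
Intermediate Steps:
$r = 9$ ($r = 9 + 0 = 9$)
$k{\left(T,V \right)} = 6$ ($k{\left(T,V \right)} = 3 \cdot 2 = 6$)
$U = 30$ ($U = 5 \cdot 6 = 30$)
$Q{\left(g \right)} = g \left(9 + g\right)$ ($Q{\left(g \right)} = g \left(g + 9\right) = g \left(9 + g\right)$)
$-50 + 11 \left(- (Q{\left(-2 \right)} + U)\right) = -50 + 11 \left(- (- 2 \left(9 - 2\right) + 30)\right) = -50 + 11 \left(- (\left(-2\right) 7 + 30)\right) = -50 + 11 \left(- (-14 + 30)\right) = -50 + 11 \left(\left(-1\right) 16\right) = -50 + 11 \left(-16\right) = -50 - 176 = -226$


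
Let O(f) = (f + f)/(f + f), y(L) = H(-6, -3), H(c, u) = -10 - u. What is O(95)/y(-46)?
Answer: -1/7 ≈ -0.14286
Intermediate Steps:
y(L) = -7 (y(L) = -10 - 1*(-3) = -10 + 3 = -7)
O(f) = 1 (O(f) = (2*f)/((2*f)) = (2*f)*(1/(2*f)) = 1)
O(95)/y(-46) = 1/(-7) = 1*(-1/7) = -1/7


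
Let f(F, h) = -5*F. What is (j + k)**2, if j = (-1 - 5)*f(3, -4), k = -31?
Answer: 3481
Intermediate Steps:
j = 90 (j = (-1 - 5)*(-5*3) = -6*(-15) = 90)
(j + k)**2 = (90 - 31)**2 = 59**2 = 3481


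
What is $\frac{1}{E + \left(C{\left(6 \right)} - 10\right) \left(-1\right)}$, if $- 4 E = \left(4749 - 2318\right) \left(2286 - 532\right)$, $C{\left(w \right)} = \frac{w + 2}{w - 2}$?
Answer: $- \frac{2}{2131971} \approx -9.381 \cdot 10^{-7}$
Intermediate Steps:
$C{\left(w \right)} = \frac{2 + w}{-2 + w}$
$E = - \frac{2131987}{2}$ ($E = - \frac{\left(4749 - 2318\right) \left(2286 - 532\right)}{4} = - \frac{2431 \cdot 1754}{4} = \left(- \frac{1}{4}\right) 4263974 = - \frac{2131987}{2} \approx -1.066 \cdot 10^{6}$)
$\frac{1}{E + \left(C{\left(6 \right)} - 10\right) \left(-1\right)} = \frac{1}{- \frac{2131987}{2} + \left(\frac{2 + 6}{-2 + 6} - 10\right) \left(-1\right)} = \frac{1}{- \frac{2131987}{2} + \left(\frac{1}{4} \cdot 8 - 10\right) \left(-1\right)} = \frac{1}{- \frac{2131987}{2} + \left(2 - 10\right) \left(-1\right)} = \frac{1}{- \frac{2131987}{2} - -8} = \frac{1}{- \frac{2131987}{2} + 8} = \frac{1}{- \frac{2131971}{2}} = - \frac{2}{2131971}$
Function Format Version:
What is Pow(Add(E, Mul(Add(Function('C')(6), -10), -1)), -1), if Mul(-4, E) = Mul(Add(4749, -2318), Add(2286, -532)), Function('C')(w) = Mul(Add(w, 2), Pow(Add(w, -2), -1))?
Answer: Rational(-2, 2131971) ≈ -9.3810e-7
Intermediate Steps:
Function('C')(w) = Mul(Pow(Add(-2, w), -1), Add(2, w)) (Function('C')(w) = Mul(Add(2, w), Pow(Add(-2, w), -1)) = Mul(Pow(Add(-2, w), -1), Add(2, w)))
E = Rational(-2131987, 2) (E = Mul(Rational(-1, 4), Mul(Add(4749, -2318), Add(2286, -532))) = Mul(Rational(-1, 4), Mul(2431, 1754)) = Mul(Rational(-1, 4), 4263974) = Rational(-2131987, 2) ≈ -1.0660e+6)
Pow(Add(E, Mul(Add(Function('C')(6), -10), -1)), -1) = Pow(Add(Rational(-2131987, 2), Mul(Add(Mul(Pow(Add(-2, 6), -1), Add(2, 6)), -10), -1)), -1) = Pow(Add(Rational(-2131987, 2), Mul(Add(Mul(Pow(4, -1), 8), -10), -1)), -1) = Pow(Add(Rational(-2131987, 2), Mul(Add(Mul(Rational(1, 4), 8), -10), -1)), -1) = Pow(Add(Rational(-2131987, 2), Mul(Add(2, -10), -1)), -1) = Pow(Add(Rational(-2131987, 2), Mul(-8, -1)), -1) = Pow(Add(Rational(-2131987, 2), 8), -1) = Pow(Rational(-2131971, 2), -1) = Rational(-2, 2131971)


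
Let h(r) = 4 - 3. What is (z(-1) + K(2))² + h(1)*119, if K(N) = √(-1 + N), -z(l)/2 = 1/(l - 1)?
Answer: 123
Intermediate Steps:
z(l) = -2/(-1 + l) (z(l) = -2/(l - 1) = -2/(-1 + l))
h(r) = 1
(z(-1) + K(2))² + h(1)*119 = (-2/(-1 - 1) + √(-1 + 2))² + 1*119 = (-2/(-2) + √1)² + 119 = (-2*(-½) + 1)² + 119 = (1 + 1)² + 119 = 2² + 119 = 4 + 119 = 123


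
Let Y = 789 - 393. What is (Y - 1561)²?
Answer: 1357225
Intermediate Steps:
Y = 396
(Y - 1561)² = (396 - 1561)² = (-1165)² = 1357225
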